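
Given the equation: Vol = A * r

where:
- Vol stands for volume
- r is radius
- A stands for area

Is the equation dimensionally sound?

Yes

Vol (volume) has dimensions [L^3].
r (radius) has dimensions [L].
A (area) has dimensions [L^2].

Left side: [L^3]
Right side: [L^3]

Both sides have the same dimensions, so the equation is dimensionally consistent.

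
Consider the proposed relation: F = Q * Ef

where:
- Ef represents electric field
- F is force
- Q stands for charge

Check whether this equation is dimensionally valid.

Yes

Ef (electric field) has dimensions [I^-1 L M T^-3].
F (force) has dimensions [L M T^-2].
Q (charge) has dimensions [I T].

Left side: [L M T^-2]
Right side: [L M T^-2]

Both sides have the same dimensions, so the equation is dimensionally consistent.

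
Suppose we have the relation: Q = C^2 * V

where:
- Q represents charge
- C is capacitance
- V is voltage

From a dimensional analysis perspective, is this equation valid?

No

Q (charge) has dimensions [I T].
C (capacitance) has dimensions [I^2 L^-2 M^-1 T^4].
V (voltage) has dimensions [I^-1 L^2 M T^-3].

Left side: [I T]
Right side: [I^3 L^-2 M^-1 T^5]

The two sides have different dimensions, so the equation is NOT dimensionally consistent.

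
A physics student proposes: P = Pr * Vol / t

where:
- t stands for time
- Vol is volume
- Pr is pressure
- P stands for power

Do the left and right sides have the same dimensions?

Yes

t (time) has dimensions [T].
Vol (volume) has dimensions [L^3].
Pr (pressure) has dimensions [L^-1 M T^-2].
P (power) has dimensions [L^2 M T^-3].

Left side: [L^2 M T^-3]
Right side: [L^2 M T^-3]

Both sides have the same dimensions, so the equation is dimensionally consistent.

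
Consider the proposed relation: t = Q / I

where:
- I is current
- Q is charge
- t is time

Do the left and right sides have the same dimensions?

Yes

I (current) has dimensions [I].
Q (charge) has dimensions [I T].
t (time) has dimensions [T].

Left side: [T]
Right side: [T]

Both sides have the same dimensions, so the equation is dimensionally consistent.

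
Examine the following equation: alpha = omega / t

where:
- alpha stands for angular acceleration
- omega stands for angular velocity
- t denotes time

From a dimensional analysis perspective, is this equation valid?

Yes

alpha (angular acceleration) has dimensions [T^-2].
omega (angular velocity) has dimensions [T^-1].
t (time) has dimensions [T].

Left side: [T^-2]
Right side: [T^-2]

Both sides have the same dimensions, so the equation is dimensionally consistent.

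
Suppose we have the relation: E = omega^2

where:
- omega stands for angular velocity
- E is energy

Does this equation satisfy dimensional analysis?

No

omega (angular velocity) has dimensions [T^-1].
E (energy) has dimensions [L^2 M T^-2].

Left side: [L^2 M T^-2]
Right side: [T^-2]

The two sides have different dimensions, so the equation is NOT dimensionally consistent.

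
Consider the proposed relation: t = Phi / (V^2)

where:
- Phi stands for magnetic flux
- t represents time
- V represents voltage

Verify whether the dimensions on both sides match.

No

Phi (magnetic flux) has dimensions [I^-1 L^2 M T^-2].
t (time) has dimensions [T].
V (voltage) has dimensions [I^-1 L^2 M T^-3].

Left side: [T]
Right side: [I L^-2 M^-1 T^4]

The two sides have different dimensions, so the equation is NOT dimensionally consistent.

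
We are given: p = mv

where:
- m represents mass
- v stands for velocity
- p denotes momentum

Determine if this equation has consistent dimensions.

Yes

m (mass) has dimensions [M].
v (velocity) has dimensions [L T^-1].
p (momentum) has dimensions [L M T^-1].

Left side: [L M T^-1]
Right side: [L M T^-1]

Both sides have the same dimensions, so the equation is dimensionally consistent.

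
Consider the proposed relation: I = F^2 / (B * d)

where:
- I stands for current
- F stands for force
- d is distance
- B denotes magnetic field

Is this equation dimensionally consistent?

No

I (current) has dimensions [I].
F (force) has dimensions [L M T^-2].
d (distance) has dimensions [L].
B (magnetic field) has dimensions [I^-1 M T^-2].

Left side: [I]
Right side: [I L M T^-2]

The two sides have different dimensions, so the equation is NOT dimensionally consistent.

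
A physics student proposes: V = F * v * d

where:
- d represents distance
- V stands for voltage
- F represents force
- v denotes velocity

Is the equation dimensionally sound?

No

d (distance) has dimensions [L].
V (voltage) has dimensions [I^-1 L^2 M T^-3].
F (force) has dimensions [L M T^-2].
v (velocity) has dimensions [L T^-1].

Left side: [I^-1 L^2 M T^-3]
Right side: [L^3 M T^-3]

The two sides have different dimensions, so the equation is NOT dimensionally consistent.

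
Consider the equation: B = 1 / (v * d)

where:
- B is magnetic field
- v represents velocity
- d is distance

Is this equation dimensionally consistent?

No

B (magnetic field) has dimensions [I^-1 M T^-2].
v (velocity) has dimensions [L T^-1].
d (distance) has dimensions [L].

Left side: [I^-1 M T^-2]
Right side: [L^-2 T]

The two sides have different dimensions, so the equation is NOT dimensionally consistent.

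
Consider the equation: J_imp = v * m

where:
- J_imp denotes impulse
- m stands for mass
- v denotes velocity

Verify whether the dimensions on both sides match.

Yes

J_imp (impulse) has dimensions [L M T^-1].
m (mass) has dimensions [M].
v (velocity) has dimensions [L T^-1].

Left side: [L M T^-1]
Right side: [L M T^-1]

Both sides have the same dimensions, so the equation is dimensionally consistent.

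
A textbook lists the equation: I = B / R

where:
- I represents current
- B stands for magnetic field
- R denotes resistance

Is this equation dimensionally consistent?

No

I (current) has dimensions [I].
B (magnetic field) has dimensions [I^-1 M T^-2].
R (resistance) has dimensions [I^-2 L^2 M T^-3].

Left side: [I]
Right side: [I L^-2 T]

The two sides have different dimensions, so the equation is NOT dimensionally consistent.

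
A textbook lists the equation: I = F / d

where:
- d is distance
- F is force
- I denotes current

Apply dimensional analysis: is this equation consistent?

No

d (distance) has dimensions [L].
F (force) has dimensions [L M T^-2].
I (current) has dimensions [I].

Left side: [I]
Right side: [M T^-2]

The two sides have different dimensions, so the equation is NOT dimensionally consistent.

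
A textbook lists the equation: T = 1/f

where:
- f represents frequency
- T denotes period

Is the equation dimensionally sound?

Yes

f (frequency) has dimensions [T^-1].
T (period) has dimensions [T].

Left side: [T]
Right side: [T]

Both sides have the same dimensions, so the equation is dimensionally consistent.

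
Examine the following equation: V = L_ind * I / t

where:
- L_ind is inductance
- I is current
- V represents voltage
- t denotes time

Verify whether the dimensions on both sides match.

Yes

L_ind (inductance) has dimensions [I^-2 L^2 M T^-2].
I (current) has dimensions [I].
V (voltage) has dimensions [I^-1 L^2 M T^-3].
t (time) has dimensions [T].

Left side: [I^-1 L^2 M T^-3]
Right side: [I^-1 L^2 M T^-3]

Both sides have the same dimensions, so the equation is dimensionally consistent.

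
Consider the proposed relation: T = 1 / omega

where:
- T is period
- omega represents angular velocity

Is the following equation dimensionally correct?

Yes

T (period) has dimensions [T].
omega (angular velocity) has dimensions [T^-1].

Left side: [T]
Right side: [T]

Both sides have the same dimensions, so the equation is dimensionally consistent.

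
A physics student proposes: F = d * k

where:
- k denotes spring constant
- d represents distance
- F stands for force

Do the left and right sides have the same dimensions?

Yes

k (spring constant) has dimensions [M T^-2].
d (distance) has dimensions [L].
F (force) has dimensions [L M T^-2].

Left side: [L M T^-2]
Right side: [L M T^-2]

Both sides have the same dimensions, so the equation is dimensionally consistent.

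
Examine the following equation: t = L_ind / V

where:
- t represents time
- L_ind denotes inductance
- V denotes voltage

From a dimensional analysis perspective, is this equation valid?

No

t (time) has dimensions [T].
L_ind (inductance) has dimensions [I^-2 L^2 M T^-2].
V (voltage) has dimensions [I^-1 L^2 M T^-3].

Left side: [T]
Right side: [I^-1 T]

The two sides have different dimensions, so the equation is NOT dimensionally consistent.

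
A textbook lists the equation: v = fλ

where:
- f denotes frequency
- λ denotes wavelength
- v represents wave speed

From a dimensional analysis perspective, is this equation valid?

Yes

f (frequency) has dimensions [T^-1].
λ (wavelength) has dimensions [L].
v (wave speed) has dimensions [L T^-1].

Left side: [L T^-1]
Right side: [L T^-1]

Both sides have the same dimensions, so the equation is dimensionally consistent.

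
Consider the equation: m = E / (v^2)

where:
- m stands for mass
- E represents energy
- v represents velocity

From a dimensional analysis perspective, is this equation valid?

Yes

m (mass) has dimensions [M].
E (energy) has dimensions [L^2 M T^-2].
v (velocity) has dimensions [L T^-1].

Left side: [M]
Right side: [M]

Both sides have the same dimensions, so the equation is dimensionally consistent.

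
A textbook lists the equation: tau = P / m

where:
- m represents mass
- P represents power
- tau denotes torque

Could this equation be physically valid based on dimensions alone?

No

m (mass) has dimensions [M].
P (power) has dimensions [L^2 M T^-3].
tau (torque) has dimensions [L^2 M T^-2].

Left side: [L^2 M T^-2]
Right side: [L^2 T^-3]

The two sides have different dimensions, so the equation is NOT dimensionally consistent.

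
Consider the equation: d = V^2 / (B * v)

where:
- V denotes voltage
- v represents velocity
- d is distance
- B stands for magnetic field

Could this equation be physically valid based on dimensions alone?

No

V (voltage) has dimensions [I^-1 L^2 M T^-3].
v (velocity) has dimensions [L T^-1].
d (distance) has dimensions [L].
B (magnetic field) has dimensions [I^-1 M T^-2].

Left side: [L]
Right side: [I^-1 L^3 M T^-3]

The two sides have different dimensions, so the equation is NOT dimensionally consistent.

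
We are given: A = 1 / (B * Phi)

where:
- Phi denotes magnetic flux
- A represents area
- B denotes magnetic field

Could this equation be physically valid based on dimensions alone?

No

Phi (magnetic flux) has dimensions [I^-1 L^2 M T^-2].
A (area) has dimensions [L^2].
B (magnetic field) has dimensions [I^-1 M T^-2].

Left side: [L^2]
Right side: [I^2 L^-2 M^-2 T^4]

The two sides have different dimensions, so the equation is NOT dimensionally consistent.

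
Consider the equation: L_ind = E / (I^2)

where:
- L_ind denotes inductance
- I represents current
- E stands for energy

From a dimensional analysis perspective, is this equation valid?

Yes

L_ind (inductance) has dimensions [I^-2 L^2 M T^-2].
I (current) has dimensions [I].
E (energy) has dimensions [L^2 M T^-2].

Left side: [I^-2 L^2 M T^-2]
Right side: [I^-2 L^2 M T^-2]

Both sides have the same dimensions, so the equation is dimensionally consistent.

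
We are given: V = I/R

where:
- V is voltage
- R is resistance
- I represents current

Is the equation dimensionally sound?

No

V (voltage) has dimensions [I^-1 L^2 M T^-3].
R (resistance) has dimensions [I^-2 L^2 M T^-3].
I (current) has dimensions [I].

Left side: [I^-1 L^2 M T^-3]
Right side: [I^3 L^-2 M^-1 T^3]

The two sides have different dimensions, so the equation is NOT dimensionally consistent.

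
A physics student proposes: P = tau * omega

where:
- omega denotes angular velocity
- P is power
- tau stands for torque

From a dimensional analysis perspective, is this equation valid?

Yes

omega (angular velocity) has dimensions [T^-1].
P (power) has dimensions [L^2 M T^-3].
tau (torque) has dimensions [L^2 M T^-2].

Left side: [L^2 M T^-3]
Right side: [L^2 M T^-3]

Both sides have the same dimensions, so the equation is dimensionally consistent.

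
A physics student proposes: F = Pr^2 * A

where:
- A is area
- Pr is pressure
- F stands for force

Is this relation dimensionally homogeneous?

No

A (area) has dimensions [L^2].
Pr (pressure) has dimensions [L^-1 M T^-2].
F (force) has dimensions [L M T^-2].

Left side: [L M T^-2]
Right side: [M^2 T^-4]

The two sides have different dimensions, so the equation is NOT dimensionally consistent.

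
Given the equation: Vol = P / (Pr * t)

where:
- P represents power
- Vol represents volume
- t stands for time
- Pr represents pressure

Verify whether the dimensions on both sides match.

No

P (power) has dimensions [L^2 M T^-3].
Vol (volume) has dimensions [L^3].
t (time) has dimensions [T].
Pr (pressure) has dimensions [L^-1 M T^-2].

Left side: [L^3]
Right side: [L^3 T^-2]

The two sides have different dimensions, so the equation is NOT dimensionally consistent.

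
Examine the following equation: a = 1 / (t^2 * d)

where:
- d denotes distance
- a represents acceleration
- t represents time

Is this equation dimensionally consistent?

No

d (distance) has dimensions [L].
a (acceleration) has dimensions [L T^-2].
t (time) has dimensions [T].

Left side: [L T^-2]
Right side: [L^-1 T^-2]

The two sides have different dimensions, so the equation is NOT dimensionally consistent.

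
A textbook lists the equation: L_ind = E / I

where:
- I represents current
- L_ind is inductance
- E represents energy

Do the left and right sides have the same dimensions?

No

I (current) has dimensions [I].
L_ind (inductance) has dimensions [I^-2 L^2 M T^-2].
E (energy) has dimensions [L^2 M T^-2].

Left side: [I^-2 L^2 M T^-2]
Right side: [I^-1 L^2 M T^-2]

The two sides have different dimensions, so the equation is NOT dimensionally consistent.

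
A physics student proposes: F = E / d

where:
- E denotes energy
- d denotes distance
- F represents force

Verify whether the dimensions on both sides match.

Yes

E (energy) has dimensions [L^2 M T^-2].
d (distance) has dimensions [L].
F (force) has dimensions [L M T^-2].

Left side: [L M T^-2]
Right side: [L M T^-2]

Both sides have the same dimensions, so the equation is dimensionally consistent.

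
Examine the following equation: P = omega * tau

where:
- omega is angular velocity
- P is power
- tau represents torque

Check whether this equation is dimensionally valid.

Yes

omega (angular velocity) has dimensions [T^-1].
P (power) has dimensions [L^2 M T^-3].
tau (torque) has dimensions [L^2 M T^-2].

Left side: [L^2 M T^-3]
Right side: [L^2 M T^-3]

Both sides have the same dimensions, so the equation is dimensionally consistent.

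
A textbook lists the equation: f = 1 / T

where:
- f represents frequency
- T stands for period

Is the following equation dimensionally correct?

Yes

f (frequency) has dimensions [T^-1].
T (period) has dimensions [T].

Left side: [T^-1]
Right side: [T^-1]

Both sides have the same dimensions, so the equation is dimensionally consistent.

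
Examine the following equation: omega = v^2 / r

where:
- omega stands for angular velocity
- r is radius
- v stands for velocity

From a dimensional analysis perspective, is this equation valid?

No

omega (angular velocity) has dimensions [T^-1].
r (radius) has dimensions [L].
v (velocity) has dimensions [L T^-1].

Left side: [T^-1]
Right side: [L T^-2]

The two sides have different dimensions, so the equation is NOT dimensionally consistent.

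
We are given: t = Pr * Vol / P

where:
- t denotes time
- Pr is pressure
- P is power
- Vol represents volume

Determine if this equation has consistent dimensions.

Yes

t (time) has dimensions [T].
Pr (pressure) has dimensions [L^-1 M T^-2].
P (power) has dimensions [L^2 M T^-3].
Vol (volume) has dimensions [L^3].

Left side: [T]
Right side: [T]

Both sides have the same dimensions, so the equation is dimensionally consistent.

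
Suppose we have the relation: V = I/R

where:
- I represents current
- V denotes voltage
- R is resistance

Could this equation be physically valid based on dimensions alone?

No

I (current) has dimensions [I].
V (voltage) has dimensions [I^-1 L^2 M T^-3].
R (resistance) has dimensions [I^-2 L^2 M T^-3].

Left side: [I^-1 L^2 M T^-3]
Right side: [I^3 L^-2 M^-1 T^3]

The two sides have different dimensions, so the equation is NOT dimensionally consistent.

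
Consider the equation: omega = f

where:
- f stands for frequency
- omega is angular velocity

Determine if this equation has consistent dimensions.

Yes

f (frequency) has dimensions [T^-1].
omega (angular velocity) has dimensions [T^-1].

Left side: [T^-1]
Right side: [T^-1]

Both sides have the same dimensions, so the equation is dimensionally consistent.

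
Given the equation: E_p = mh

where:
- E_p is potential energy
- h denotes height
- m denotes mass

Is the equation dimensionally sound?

No

E_p (potential energy) has dimensions [L^2 M T^-2].
h (height) has dimensions [L].
m (mass) has dimensions [M].

Left side: [L^2 M T^-2]
Right side: [L M]

The two sides have different dimensions, so the equation is NOT dimensionally consistent.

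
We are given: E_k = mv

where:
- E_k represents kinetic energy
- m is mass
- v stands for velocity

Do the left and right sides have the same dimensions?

No

E_k (kinetic energy) has dimensions [L^2 M T^-2].
m (mass) has dimensions [M].
v (velocity) has dimensions [L T^-1].

Left side: [L^2 M T^-2]
Right side: [L M T^-1]

The two sides have different dimensions, so the equation is NOT dimensionally consistent.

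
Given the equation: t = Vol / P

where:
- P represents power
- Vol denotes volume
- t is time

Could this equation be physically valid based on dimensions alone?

No

P (power) has dimensions [L^2 M T^-3].
Vol (volume) has dimensions [L^3].
t (time) has dimensions [T].

Left side: [T]
Right side: [L M^-1 T^3]

The two sides have different dimensions, so the equation is NOT dimensionally consistent.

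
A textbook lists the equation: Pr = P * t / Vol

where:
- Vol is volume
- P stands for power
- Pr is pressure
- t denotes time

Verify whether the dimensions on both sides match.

Yes

Vol (volume) has dimensions [L^3].
P (power) has dimensions [L^2 M T^-3].
Pr (pressure) has dimensions [L^-1 M T^-2].
t (time) has dimensions [T].

Left side: [L^-1 M T^-2]
Right side: [L^-1 M T^-2]

Both sides have the same dimensions, so the equation is dimensionally consistent.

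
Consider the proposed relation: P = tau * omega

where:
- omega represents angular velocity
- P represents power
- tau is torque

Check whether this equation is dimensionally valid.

Yes

omega (angular velocity) has dimensions [T^-1].
P (power) has dimensions [L^2 M T^-3].
tau (torque) has dimensions [L^2 M T^-2].

Left side: [L^2 M T^-3]
Right side: [L^2 M T^-3]

Both sides have the same dimensions, so the equation is dimensionally consistent.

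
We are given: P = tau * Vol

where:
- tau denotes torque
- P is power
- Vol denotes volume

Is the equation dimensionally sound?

No

tau (torque) has dimensions [L^2 M T^-2].
P (power) has dimensions [L^2 M T^-3].
Vol (volume) has dimensions [L^3].

Left side: [L^2 M T^-3]
Right side: [L^5 M T^-2]

The two sides have different dimensions, so the equation is NOT dimensionally consistent.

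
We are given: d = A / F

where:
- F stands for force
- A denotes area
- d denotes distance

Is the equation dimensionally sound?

No

F (force) has dimensions [L M T^-2].
A (area) has dimensions [L^2].
d (distance) has dimensions [L].

Left side: [L]
Right side: [L M^-1 T^2]

The two sides have different dimensions, so the equation is NOT dimensionally consistent.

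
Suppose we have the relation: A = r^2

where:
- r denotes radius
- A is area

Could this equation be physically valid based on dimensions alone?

Yes

r (radius) has dimensions [L].
A (area) has dimensions [L^2].

Left side: [L^2]
Right side: [L^2]

Both sides have the same dimensions, so the equation is dimensionally consistent.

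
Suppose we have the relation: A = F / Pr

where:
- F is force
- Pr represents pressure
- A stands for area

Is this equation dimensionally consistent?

Yes

F (force) has dimensions [L M T^-2].
Pr (pressure) has dimensions [L^-1 M T^-2].
A (area) has dimensions [L^2].

Left side: [L^2]
Right side: [L^2]

Both sides have the same dimensions, so the equation is dimensionally consistent.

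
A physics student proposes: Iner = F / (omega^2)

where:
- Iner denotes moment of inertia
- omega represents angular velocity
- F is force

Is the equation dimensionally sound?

No

Iner (moment of inertia) has dimensions [L^2 M].
omega (angular velocity) has dimensions [T^-1].
F (force) has dimensions [L M T^-2].

Left side: [L^2 M]
Right side: [L M]

The two sides have different dimensions, so the equation is NOT dimensionally consistent.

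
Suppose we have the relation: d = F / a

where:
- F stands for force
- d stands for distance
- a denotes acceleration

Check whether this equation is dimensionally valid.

No

F (force) has dimensions [L M T^-2].
d (distance) has dimensions [L].
a (acceleration) has dimensions [L T^-2].

Left side: [L]
Right side: [M]

The two sides have different dimensions, so the equation is NOT dimensionally consistent.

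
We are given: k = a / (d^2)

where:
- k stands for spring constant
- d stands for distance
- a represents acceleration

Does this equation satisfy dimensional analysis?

No

k (spring constant) has dimensions [M T^-2].
d (distance) has dimensions [L].
a (acceleration) has dimensions [L T^-2].

Left side: [M T^-2]
Right side: [L^-1 T^-2]

The two sides have different dimensions, so the equation is NOT dimensionally consistent.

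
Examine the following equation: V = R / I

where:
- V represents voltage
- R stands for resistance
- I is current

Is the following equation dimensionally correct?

No

V (voltage) has dimensions [I^-1 L^2 M T^-3].
R (resistance) has dimensions [I^-2 L^2 M T^-3].
I (current) has dimensions [I].

Left side: [I^-1 L^2 M T^-3]
Right side: [I^-3 L^2 M T^-3]

The two sides have different dimensions, so the equation is NOT dimensionally consistent.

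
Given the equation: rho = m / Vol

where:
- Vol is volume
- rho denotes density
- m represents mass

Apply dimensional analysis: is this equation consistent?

Yes

Vol (volume) has dimensions [L^3].
rho (density) has dimensions [L^-3 M].
m (mass) has dimensions [M].

Left side: [L^-3 M]
Right side: [L^-3 M]

Both sides have the same dimensions, so the equation is dimensionally consistent.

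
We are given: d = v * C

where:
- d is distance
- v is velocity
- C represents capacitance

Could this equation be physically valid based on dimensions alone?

No

d (distance) has dimensions [L].
v (velocity) has dimensions [L T^-1].
C (capacitance) has dimensions [I^2 L^-2 M^-1 T^4].

Left side: [L]
Right side: [I^2 L^-1 M^-1 T^3]

The two sides have different dimensions, so the equation is NOT dimensionally consistent.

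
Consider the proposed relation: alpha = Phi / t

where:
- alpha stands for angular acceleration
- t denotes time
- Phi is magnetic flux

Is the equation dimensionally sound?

No

alpha (angular acceleration) has dimensions [T^-2].
t (time) has dimensions [T].
Phi (magnetic flux) has dimensions [I^-1 L^2 M T^-2].

Left side: [T^-2]
Right side: [I^-1 L^2 M T^-3]

The two sides have different dimensions, so the equation is NOT dimensionally consistent.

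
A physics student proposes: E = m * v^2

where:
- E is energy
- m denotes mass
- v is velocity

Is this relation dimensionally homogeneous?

Yes

E (energy) has dimensions [L^2 M T^-2].
m (mass) has dimensions [M].
v (velocity) has dimensions [L T^-1].

Left side: [L^2 M T^-2]
Right side: [L^2 M T^-2]

Both sides have the same dimensions, so the equation is dimensionally consistent.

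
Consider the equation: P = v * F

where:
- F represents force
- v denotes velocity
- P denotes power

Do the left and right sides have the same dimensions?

Yes

F (force) has dimensions [L M T^-2].
v (velocity) has dimensions [L T^-1].
P (power) has dimensions [L^2 M T^-3].

Left side: [L^2 M T^-3]
Right side: [L^2 M T^-3]

Both sides have the same dimensions, so the equation is dimensionally consistent.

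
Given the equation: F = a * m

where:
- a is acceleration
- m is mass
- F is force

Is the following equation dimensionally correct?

Yes

a (acceleration) has dimensions [L T^-2].
m (mass) has dimensions [M].
F (force) has dimensions [L M T^-2].

Left side: [L M T^-2]
Right side: [L M T^-2]

Both sides have the same dimensions, so the equation is dimensionally consistent.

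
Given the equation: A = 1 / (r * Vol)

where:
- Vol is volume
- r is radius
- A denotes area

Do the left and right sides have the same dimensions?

No

Vol (volume) has dimensions [L^3].
r (radius) has dimensions [L].
A (area) has dimensions [L^2].

Left side: [L^2]
Right side: [L^-4]

The two sides have different dimensions, so the equation is NOT dimensionally consistent.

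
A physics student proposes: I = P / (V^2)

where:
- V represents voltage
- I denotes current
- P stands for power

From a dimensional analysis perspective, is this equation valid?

No

V (voltage) has dimensions [I^-1 L^2 M T^-3].
I (current) has dimensions [I].
P (power) has dimensions [L^2 M T^-3].

Left side: [I]
Right side: [I^2 L^-2 M^-1 T^3]

The two sides have different dimensions, so the equation is NOT dimensionally consistent.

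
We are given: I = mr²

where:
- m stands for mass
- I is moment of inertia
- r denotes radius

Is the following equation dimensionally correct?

Yes

m (mass) has dimensions [M].
I (moment of inertia) has dimensions [L^2 M].
r (radius) has dimensions [L].

Left side: [L^2 M]
Right side: [L^2 M]

Both sides have the same dimensions, so the equation is dimensionally consistent.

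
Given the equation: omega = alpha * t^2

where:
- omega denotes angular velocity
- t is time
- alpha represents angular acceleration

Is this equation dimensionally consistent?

No

omega (angular velocity) has dimensions [T^-1].
t (time) has dimensions [T].
alpha (angular acceleration) has dimensions [T^-2].

Left side: [T^-1]
Right side: [dimensionless]

The two sides have different dimensions, so the equation is NOT dimensionally consistent.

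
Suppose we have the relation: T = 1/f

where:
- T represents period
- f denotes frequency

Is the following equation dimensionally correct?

Yes

T (period) has dimensions [T].
f (frequency) has dimensions [T^-1].

Left side: [T]
Right side: [T]

Both sides have the same dimensions, so the equation is dimensionally consistent.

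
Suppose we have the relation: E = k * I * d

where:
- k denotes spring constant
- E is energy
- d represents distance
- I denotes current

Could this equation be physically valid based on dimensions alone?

No

k (spring constant) has dimensions [M T^-2].
E (energy) has dimensions [L^2 M T^-2].
d (distance) has dimensions [L].
I (current) has dimensions [I].

Left side: [L^2 M T^-2]
Right side: [I L M T^-2]

The two sides have different dimensions, so the equation is NOT dimensionally consistent.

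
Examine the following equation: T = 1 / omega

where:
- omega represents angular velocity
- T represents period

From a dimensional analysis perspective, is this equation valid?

Yes

omega (angular velocity) has dimensions [T^-1].
T (period) has dimensions [T].

Left side: [T]
Right side: [T]

Both sides have the same dimensions, so the equation is dimensionally consistent.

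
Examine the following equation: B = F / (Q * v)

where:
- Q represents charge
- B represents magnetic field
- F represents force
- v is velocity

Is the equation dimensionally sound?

Yes

Q (charge) has dimensions [I T].
B (magnetic field) has dimensions [I^-1 M T^-2].
F (force) has dimensions [L M T^-2].
v (velocity) has dimensions [L T^-1].

Left side: [I^-1 M T^-2]
Right side: [I^-1 M T^-2]

Both sides have the same dimensions, so the equation is dimensionally consistent.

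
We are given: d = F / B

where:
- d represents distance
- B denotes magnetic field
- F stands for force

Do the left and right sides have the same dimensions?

No

d (distance) has dimensions [L].
B (magnetic field) has dimensions [I^-1 M T^-2].
F (force) has dimensions [L M T^-2].

Left side: [L]
Right side: [I L]

The two sides have different dimensions, so the equation is NOT dimensionally consistent.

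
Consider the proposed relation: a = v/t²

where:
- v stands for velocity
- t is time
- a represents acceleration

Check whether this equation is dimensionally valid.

No

v (velocity) has dimensions [L T^-1].
t (time) has dimensions [T].
a (acceleration) has dimensions [L T^-2].

Left side: [L T^-2]
Right side: [L T^-3]

The two sides have different dimensions, so the equation is NOT dimensionally consistent.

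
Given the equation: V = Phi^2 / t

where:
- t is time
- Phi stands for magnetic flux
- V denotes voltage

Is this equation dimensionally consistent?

No

t (time) has dimensions [T].
Phi (magnetic flux) has dimensions [I^-1 L^2 M T^-2].
V (voltage) has dimensions [I^-1 L^2 M T^-3].

Left side: [I^-1 L^2 M T^-3]
Right side: [I^-2 L^4 M^2 T^-5]

The two sides have different dimensions, so the equation is NOT dimensionally consistent.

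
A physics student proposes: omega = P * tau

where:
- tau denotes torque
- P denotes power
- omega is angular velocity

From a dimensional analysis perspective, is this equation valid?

No

tau (torque) has dimensions [L^2 M T^-2].
P (power) has dimensions [L^2 M T^-3].
omega (angular velocity) has dimensions [T^-1].

Left side: [T^-1]
Right side: [L^4 M^2 T^-5]

The two sides have different dimensions, so the equation is NOT dimensionally consistent.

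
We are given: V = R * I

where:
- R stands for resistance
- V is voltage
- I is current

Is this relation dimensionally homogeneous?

Yes

R (resistance) has dimensions [I^-2 L^2 M T^-3].
V (voltage) has dimensions [I^-1 L^2 M T^-3].
I (current) has dimensions [I].

Left side: [I^-1 L^2 M T^-3]
Right side: [I^-1 L^2 M T^-3]

Both sides have the same dimensions, so the equation is dimensionally consistent.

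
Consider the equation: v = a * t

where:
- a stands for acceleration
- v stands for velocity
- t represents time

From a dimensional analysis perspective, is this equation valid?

Yes

a (acceleration) has dimensions [L T^-2].
v (velocity) has dimensions [L T^-1].
t (time) has dimensions [T].

Left side: [L T^-1]
Right side: [L T^-1]

Both sides have the same dimensions, so the equation is dimensionally consistent.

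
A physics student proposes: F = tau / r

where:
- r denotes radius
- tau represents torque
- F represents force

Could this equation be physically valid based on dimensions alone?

Yes

r (radius) has dimensions [L].
tau (torque) has dimensions [L^2 M T^-2].
F (force) has dimensions [L M T^-2].

Left side: [L M T^-2]
Right side: [L M T^-2]

Both sides have the same dimensions, so the equation is dimensionally consistent.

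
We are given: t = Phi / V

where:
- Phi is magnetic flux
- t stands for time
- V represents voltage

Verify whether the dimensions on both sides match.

Yes

Phi (magnetic flux) has dimensions [I^-1 L^2 M T^-2].
t (time) has dimensions [T].
V (voltage) has dimensions [I^-1 L^2 M T^-3].

Left side: [T]
Right side: [T]

Both sides have the same dimensions, so the equation is dimensionally consistent.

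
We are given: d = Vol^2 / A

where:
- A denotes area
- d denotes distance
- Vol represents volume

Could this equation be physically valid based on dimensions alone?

No

A (area) has dimensions [L^2].
d (distance) has dimensions [L].
Vol (volume) has dimensions [L^3].

Left side: [L]
Right side: [L^4]

The two sides have different dimensions, so the equation is NOT dimensionally consistent.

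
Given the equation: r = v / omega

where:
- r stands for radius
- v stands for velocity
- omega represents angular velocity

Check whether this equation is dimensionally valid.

Yes

r (radius) has dimensions [L].
v (velocity) has dimensions [L T^-1].
omega (angular velocity) has dimensions [T^-1].

Left side: [L]
Right side: [L]

Both sides have the same dimensions, so the equation is dimensionally consistent.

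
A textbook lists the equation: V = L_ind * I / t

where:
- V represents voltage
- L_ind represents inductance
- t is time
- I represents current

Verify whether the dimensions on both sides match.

Yes

V (voltage) has dimensions [I^-1 L^2 M T^-3].
L_ind (inductance) has dimensions [I^-2 L^2 M T^-2].
t (time) has dimensions [T].
I (current) has dimensions [I].

Left side: [I^-1 L^2 M T^-3]
Right side: [I^-1 L^2 M T^-3]

Both sides have the same dimensions, so the equation is dimensionally consistent.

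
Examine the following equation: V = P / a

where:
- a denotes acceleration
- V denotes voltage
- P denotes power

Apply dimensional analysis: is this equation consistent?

No

a (acceleration) has dimensions [L T^-2].
V (voltage) has dimensions [I^-1 L^2 M T^-3].
P (power) has dimensions [L^2 M T^-3].

Left side: [I^-1 L^2 M T^-3]
Right side: [L M T^-1]

The two sides have different dimensions, so the equation is NOT dimensionally consistent.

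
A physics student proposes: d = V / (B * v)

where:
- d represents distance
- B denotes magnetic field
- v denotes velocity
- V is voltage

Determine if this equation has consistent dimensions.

Yes

d (distance) has dimensions [L].
B (magnetic field) has dimensions [I^-1 M T^-2].
v (velocity) has dimensions [L T^-1].
V (voltage) has dimensions [I^-1 L^2 M T^-3].

Left side: [L]
Right side: [L]

Both sides have the same dimensions, so the equation is dimensionally consistent.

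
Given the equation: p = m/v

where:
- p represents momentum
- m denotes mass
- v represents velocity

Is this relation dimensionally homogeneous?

No

p (momentum) has dimensions [L M T^-1].
m (mass) has dimensions [M].
v (velocity) has dimensions [L T^-1].

Left side: [L M T^-1]
Right side: [L^-1 M T]

The two sides have different dimensions, so the equation is NOT dimensionally consistent.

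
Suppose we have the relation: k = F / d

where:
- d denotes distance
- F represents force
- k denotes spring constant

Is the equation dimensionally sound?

Yes

d (distance) has dimensions [L].
F (force) has dimensions [L M T^-2].
k (spring constant) has dimensions [M T^-2].

Left side: [M T^-2]
Right side: [M T^-2]

Both sides have the same dimensions, so the equation is dimensionally consistent.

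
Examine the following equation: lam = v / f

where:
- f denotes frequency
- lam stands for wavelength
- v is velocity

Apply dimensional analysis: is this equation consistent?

Yes

f (frequency) has dimensions [T^-1].
lam (wavelength) has dimensions [L].
v (velocity) has dimensions [L T^-1].

Left side: [L]
Right side: [L]

Both sides have the same dimensions, so the equation is dimensionally consistent.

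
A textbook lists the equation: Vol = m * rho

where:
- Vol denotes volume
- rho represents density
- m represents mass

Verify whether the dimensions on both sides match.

No

Vol (volume) has dimensions [L^3].
rho (density) has dimensions [L^-3 M].
m (mass) has dimensions [M].

Left side: [L^3]
Right side: [L^-3 M^2]

The two sides have different dimensions, so the equation is NOT dimensionally consistent.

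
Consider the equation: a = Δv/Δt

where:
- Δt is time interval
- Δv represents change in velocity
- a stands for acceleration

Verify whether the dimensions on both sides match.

Yes

Δt (time interval) has dimensions [T].
Δv (change in velocity) has dimensions [L T^-1].
a (acceleration) has dimensions [L T^-2].

Left side: [L T^-2]
Right side: [L T^-2]

Both sides have the same dimensions, so the equation is dimensionally consistent.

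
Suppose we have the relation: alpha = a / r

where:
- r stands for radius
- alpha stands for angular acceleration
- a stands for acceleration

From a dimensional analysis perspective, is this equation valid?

Yes

r (radius) has dimensions [L].
alpha (angular acceleration) has dimensions [T^-2].
a (acceleration) has dimensions [L T^-2].

Left side: [T^-2]
Right side: [T^-2]

Both sides have the same dimensions, so the equation is dimensionally consistent.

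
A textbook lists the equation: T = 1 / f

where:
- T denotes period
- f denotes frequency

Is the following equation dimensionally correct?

Yes

T (period) has dimensions [T].
f (frequency) has dimensions [T^-1].

Left side: [T]
Right side: [T]

Both sides have the same dimensions, so the equation is dimensionally consistent.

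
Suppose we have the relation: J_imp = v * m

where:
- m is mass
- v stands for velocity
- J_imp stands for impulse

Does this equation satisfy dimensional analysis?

Yes

m (mass) has dimensions [M].
v (velocity) has dimensions [L T^-1].
J_imp (impulse) has dimensions [L M T^-1].

Left side: [L M T^-1]
Right side: [L M T^-1]

Both sides have the same dimensions, so the equation is dimensionally consistent.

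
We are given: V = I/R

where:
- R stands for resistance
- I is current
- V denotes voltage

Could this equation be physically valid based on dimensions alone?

No

R (resistance) has dimensions [I^-2 L^2 M T^-3].
I (current) has dimensions [I].
V (voltage) has dimensions [I^-1 L^2 M T^-3].

Left side: [I^-1 L^2 M T^-3]
Right side: [I^3 L^-2 M^-1 T^3]

The two sides have different dimensions, so the equation is NOT dimensionally consistent.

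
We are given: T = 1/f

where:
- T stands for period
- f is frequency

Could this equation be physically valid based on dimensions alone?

Yes

T (period) has dimensions [T].
f (frequency) has dimensions [T^-1].

Left side: [T]
Right side: [T]

Both sides have the same dimensions, so the equation is dimensionally consistent.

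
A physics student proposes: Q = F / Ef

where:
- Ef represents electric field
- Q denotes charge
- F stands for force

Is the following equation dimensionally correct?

Yes

Ef (electric field) has dimensions [I^-1 L M T^-3].
Q (charge) has dimensions [I T].
F (force) has dimensions [L M T^-2].

Left side: [I T]
Right side: [I T]

Both sides have the same dimensions, so the equation is dimensionally consistent.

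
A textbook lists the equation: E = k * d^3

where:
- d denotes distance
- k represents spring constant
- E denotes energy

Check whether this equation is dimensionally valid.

No

d (distance) has dimensions [L].
k (spring constant) has dimensions [M T^-2].
E (energy) has dimensions [L^2 M T^-2].

Left side: [L^2 M T^-2]
Right side: [L^3 M T^-2]

The two sides have different dimensions, so the equation is NOT dimensionally consistent.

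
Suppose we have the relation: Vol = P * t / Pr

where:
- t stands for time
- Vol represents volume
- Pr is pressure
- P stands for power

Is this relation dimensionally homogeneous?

Yes

t (time) has dimensions [T].
Vol (volume) has dimensions [L^3].
Pr (pressure) has dimensions [L^-1 M T^-2].
P (power) has dimensions [L^2 M T^-3].

Left side: [L^3]
Right side: [L^3]

Both sides have the same dimensions, so the equation is dimensionally consistent.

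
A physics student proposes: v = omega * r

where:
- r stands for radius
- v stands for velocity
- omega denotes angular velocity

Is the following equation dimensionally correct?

Yes

r (radius) has dimensions [L].
v (velocity) has dimensions [L T^-1].
omega (angular velocity) has dimensions [T^-1].

Left side: [L T^-1]
Right side: [L T^-1]

Both sides have the same dimensions, so the equation is dimensionally consistent.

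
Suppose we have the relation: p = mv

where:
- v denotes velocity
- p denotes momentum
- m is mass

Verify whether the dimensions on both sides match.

Yes

v (velocity) has dimensions [L T^-1].
p (momentum) has dimensions [L M T^-1].
m (mass) has dimensions [M].

Left side: [L M T^-1]
Right side: [L M T^-1]

Both sides have the same dimensions, so the equation is dimensionally consistent.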